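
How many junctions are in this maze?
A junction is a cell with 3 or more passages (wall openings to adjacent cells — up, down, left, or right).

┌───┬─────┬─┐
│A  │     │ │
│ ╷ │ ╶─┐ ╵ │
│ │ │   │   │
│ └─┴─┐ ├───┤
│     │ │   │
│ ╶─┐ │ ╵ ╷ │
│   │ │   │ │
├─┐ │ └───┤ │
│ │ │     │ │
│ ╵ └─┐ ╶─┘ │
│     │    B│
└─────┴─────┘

Checking each cell for number of passages:

Junctions found (3+ passages):
  (2, 0): 3 passages
  (4, 3): 3 passages
  (5, 1): 3 passages
Total junctions: 3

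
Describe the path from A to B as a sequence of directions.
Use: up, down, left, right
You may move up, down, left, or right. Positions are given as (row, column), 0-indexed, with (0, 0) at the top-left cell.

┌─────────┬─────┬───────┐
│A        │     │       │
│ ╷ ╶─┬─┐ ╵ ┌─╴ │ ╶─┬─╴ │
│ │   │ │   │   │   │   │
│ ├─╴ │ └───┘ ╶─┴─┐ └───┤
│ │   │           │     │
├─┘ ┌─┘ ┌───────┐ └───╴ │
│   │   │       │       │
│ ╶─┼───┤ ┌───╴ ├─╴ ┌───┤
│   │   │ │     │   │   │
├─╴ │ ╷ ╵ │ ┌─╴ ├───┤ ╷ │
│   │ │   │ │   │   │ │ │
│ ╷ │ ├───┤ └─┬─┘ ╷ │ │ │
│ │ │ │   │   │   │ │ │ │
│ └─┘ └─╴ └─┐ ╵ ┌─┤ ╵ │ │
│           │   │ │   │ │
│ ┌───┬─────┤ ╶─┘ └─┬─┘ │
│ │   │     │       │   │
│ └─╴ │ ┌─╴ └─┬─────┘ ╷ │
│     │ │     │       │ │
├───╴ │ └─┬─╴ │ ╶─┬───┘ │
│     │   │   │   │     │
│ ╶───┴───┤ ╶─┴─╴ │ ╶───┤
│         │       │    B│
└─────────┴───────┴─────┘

Finding the path and converting it to directions:
Path through cells: (0,0) → (0,1) → (1,1) → (1,2) → (2,2) → (2,1) → (3,1) → (3,0) → (4,0) → (4,1) → (5,1) → (5,0) → (6,0) → (7,0) → (7,1) → (7,2) → (6,2) → (5,2) → (4,2) → (4,3) → (5,3) → (5,4) → (4,4) → (3,4) → (3,5) → (3,6) → (3,7) → (4,7) → (4,6) → (4,5) → (5,5) → (6,5) → (6,6) → (7,6) → (7,7) → (6,7) → (6,8) → (5,8) → (5,9) → (6,9) → (7,9) → (7,10) → (6,10) → (5,10) → (4,10) → (4,11) → (5,11) → (6,11) → (7,11) → (8,11) → (9,11) → (10,11) → (10,10) → (10,9) → (11,9) → (11,10) → (11,11)
Directions: right, down, right, down, left, down, left, down, right, down, left, down, down, right, right, up, up, up, right, down, right, up, up, right, right, right, down, left, left, down, down, right, down, right, up, right, up, right, down, down, right, up, up, up, right, down, down, down, down, down, down, left, left, down, right, right

Solution:

┌─────────┬─────┬───────┐
│A ↓      │     │       │
│ ╷ ╶─┬─┐ ╵ ┌─╴ │ ╶─┬─╴ │
│ │↳ ↓│ │   │   │   │   │
│ ├─╴ │ └───┘ ╶─┴─┐ └───┤
│ │↓ ↲│           │     │
├─┘ ┌─┘ ┌───────┐ └───╴ │
│↓ ↲│   │↱ → → ↓│       │
│ ╶─┼───┤ ┌───╴ ├─╴ ┌───┤
│↳ ↓│↱ ↓│↑│↓ ← ↲│   │↱ ↓│
├─╴ │ ╷ ╵ │ ┌─╴ ├───┤ ╷ │
│↓ ↲│↑│↳ ↑│↓│   │↱ ↓│↑│↓│
│ ╷ │ ├───┤ └─┬─┘ ╷ │ │ │
│↓│ │↑│   │↳ ↓│↱ ↑│↓│↑│↓│
│ └─┘ └─╴ └─┐ ╵ ┌─┤ ╵ │ │
│↳ → ↑      │↳ ↑│ │↳ ↑│↓│
│ ┌───┬─────┤ ╶─┘ └─┬─┘ │
│ │   │     │       │  ↓│
│ └─╴ │ ┌─╴ └─┬─────┘ ╷ │
│     │ │     │       │↓│
├───╴ │ └─┬─╴ │ ╶─┬───┘ │
│     │   │   │   │↓ ← ↲│
│ ╶───┴───┤ ╶─┴─╴ │ ╶───┤
│         │       │↳ → B│
└─────────┴───────┴─────┘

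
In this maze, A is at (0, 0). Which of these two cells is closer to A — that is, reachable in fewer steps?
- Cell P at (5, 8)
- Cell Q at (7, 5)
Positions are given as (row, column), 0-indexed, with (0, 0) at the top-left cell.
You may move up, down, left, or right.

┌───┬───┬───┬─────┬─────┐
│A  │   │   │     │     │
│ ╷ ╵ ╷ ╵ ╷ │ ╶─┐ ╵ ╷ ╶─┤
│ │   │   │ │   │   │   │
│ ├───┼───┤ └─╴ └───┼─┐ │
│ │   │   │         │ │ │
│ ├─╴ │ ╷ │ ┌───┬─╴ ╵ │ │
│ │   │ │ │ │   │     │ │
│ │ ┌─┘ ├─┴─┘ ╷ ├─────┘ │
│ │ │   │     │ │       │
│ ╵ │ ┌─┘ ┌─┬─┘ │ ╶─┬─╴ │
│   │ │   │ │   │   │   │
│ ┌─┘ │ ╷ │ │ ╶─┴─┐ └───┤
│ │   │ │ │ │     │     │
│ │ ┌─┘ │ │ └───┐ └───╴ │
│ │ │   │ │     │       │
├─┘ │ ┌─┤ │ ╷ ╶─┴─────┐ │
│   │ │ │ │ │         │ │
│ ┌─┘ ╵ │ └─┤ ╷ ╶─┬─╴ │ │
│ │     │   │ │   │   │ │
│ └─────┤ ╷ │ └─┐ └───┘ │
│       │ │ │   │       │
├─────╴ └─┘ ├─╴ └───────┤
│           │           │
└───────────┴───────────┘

Shortest path A → P at (5, 8): 31 steps
Shortest path A → Q at (7, 5): 48 steps

P is closer (31 steps vs 48 steps).

Path to P:

┌───┬───┬───┬─────┬─────┐
│A ↓│↱ ↓│↱ ↓│↱ → ↓│↱ ↓  │
│ ╷ ╵ ╷ ╵ ╷ │ ╶─┐ ╵ ╷ ╶─┤
│ │↳ ↑│↳ ↑│↓│↑ ↰│↳ ↑│↳ ↓│
│ ├───┼───┤ └─╴ └───┼─┐ │
│ │   │   │↳ → ↑    │ │↓│
│ ├─╴ │ ╷ │ ┌───┬─╴ ╵ │ │
│ │   │ │ │ │   │     │↓│
│ │ ┌─┘ ├─┴─┘ ╷ ├─────┘ │
│ │ │   │     │ │↓ ← ← ↲│
│ ╵ │ ┌─┘ ┌─┬─┘ │ ╶─┬─╴ │
│   │ │   │ │   │P  │   │
│ ┌─┘ │ ╷ │ │ ╶─┴─┐ └───┤
│ │   │ │ │ │     │     │
│ │ ┌─┘ │ │ └───┐ └───╴ │
│ │ │   │ │     │       │
├─┘ │ ┌─┤ │ ╷ ╶─┴─────┐ │
│   │ │ │ │ │         │ │
│ ┌─┘ ╵ │ └─┤ ╷ ╶─┬─╴ │ │
│ │     │   │ │   │   │ │
│ └─────┤ ╷ │ └─┐ └───┘ │
│       │ │ │   │       │
├─────╴ └─┘ ├─╴ └───────┤
│           │           │
└───────────┴───────────┘

Path to Q:

┌───┬───┬───┬─────┬─────┐
│A ↓│↱ ↓│↱ ↓│↱ → ↓│↱ ↓  │
│ ╷ ╵ ╷ ╵ ╷ │ ╶─┐ ╵ ╷ ╶─┤
│ │↳ ↑│↳ ↑│↓│↑ ↰│↳ ↑│↳ ↓│
│ ├───┼───┤ └─╴ └───┼─┐ │
│ │   │   │↳ → ↑    │ │↓│
│ ├─╴ │ ╷ │ ┌───┬─╴ ╵ │ │
│ │   │ │ │ │   │     │↓│
│ │ ┌─┘ ├─┴─┘ ╷ ├─────┘ │
│ │ │   │     │ │↓ ← ← ↲│
│ ╵ │ ┌─┘ ┌─┬─┘ │ ╶─┬─╴ │
│   │ │   │ │   │↳ ↓│   │
│ ┌─┘ │ ╷ │ │ ╶─┴─┐ └───┤
│ │   │ │ │ │     │↳ → ↓│
│ │ ┌─┘ │ │ └───┐ └───╴ │
│ │ │   │ │Q ↰  │      ↓│
├─┘ │ ┌─┤ │ ╷ ╶─┴─────┐ │
│   │ │ │ │ │↑ ↰      │↓│
│ ┌─┘ ╵ │ └─┤ ╷ ╶─┬─╴ │ │
│ │     │   │ │↑ ↰│   │↓│
│ └─────┤ ╷ │ └─┐ └───┘ │
│       │ │ │   │↑ ← ← ↲│
├─────╴ └─┘ ├─╴ └───────┤
│           │           │
└───────────┴───────────┘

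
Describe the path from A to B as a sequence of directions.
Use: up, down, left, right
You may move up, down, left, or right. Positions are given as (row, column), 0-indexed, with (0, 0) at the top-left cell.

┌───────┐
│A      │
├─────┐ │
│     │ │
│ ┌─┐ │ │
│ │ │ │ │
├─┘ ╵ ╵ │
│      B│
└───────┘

Finding the path and converting it to directions:
Path through cells: (0,0) → (0,1) → (0,2) → (0,3) → (1,3) → (2,3) → (3,3)
Directions: right, right, right, down, down, down

Solution:

┌───────┐
│A → → ↓│
├─────┐ │
│     │↓│
│ ┌─┐ │ │
│ │ │ │↓│
├─┘ ╵ ╵ │
│      B│
└───────┘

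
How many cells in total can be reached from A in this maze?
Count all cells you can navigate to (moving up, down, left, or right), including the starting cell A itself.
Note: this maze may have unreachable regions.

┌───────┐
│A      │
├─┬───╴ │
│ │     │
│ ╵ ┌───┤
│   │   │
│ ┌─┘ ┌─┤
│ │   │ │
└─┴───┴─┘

Using BFS/flood-fill to find all reachable cells from A:
Maze size: 4 × 4 = 16 total cells
5 cell(s) are walled off and cannot be reached from A.
Reachable cells: 11

Reachable region (· marks reachable cells):

┌───────┐
│A · · ·│
├─┬───╴ │
│·│· · ·│
│ ╵ ┌───┤
│· ·│   │
│ ┌─┘ ┌─┤
│·│   │ │
└─┴───┴─┘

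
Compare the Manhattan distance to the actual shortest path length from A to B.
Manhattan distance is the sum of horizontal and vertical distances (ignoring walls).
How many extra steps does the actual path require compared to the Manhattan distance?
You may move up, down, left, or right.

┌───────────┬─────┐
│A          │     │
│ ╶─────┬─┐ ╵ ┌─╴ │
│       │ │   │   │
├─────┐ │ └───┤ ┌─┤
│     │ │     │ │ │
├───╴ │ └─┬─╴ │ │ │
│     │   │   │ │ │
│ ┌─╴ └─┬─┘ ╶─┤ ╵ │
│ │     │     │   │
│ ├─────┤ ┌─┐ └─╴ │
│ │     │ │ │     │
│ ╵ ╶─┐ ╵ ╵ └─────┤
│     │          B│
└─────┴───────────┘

Manhattan distance: |6 - 0| + |8 - 0| = 14
Actual path length: 28
Extra steps: 28 - 14 = 14

Solution:

┌───────────┬─────┐
│A → → → → ↓│↱ → ↓│
│ ╶─────┬─┐ ╵ ┌─╴ │
│       │ │↳ ↑│↓ ↲│
├─────┐ │ └───┤ ┌─┤
│     │ │     │↓│ │
├───╴ │ └─┬─╴ │ │ │
│     │   │   │↓│ │
│ ┌─╴ └─┬─┘ ╶─┤ ╵ │
│ │     │↓ ← ↰│↳ ↓│
│ ├─────┤ ┌─┐ └─╴ │
│ │     │↓│ │↑ ← ↲│
│ ╵ ╶─┐ ╵ ╵ └─────┤
│     │  ↳ → → → B│
└─────┴───────────┘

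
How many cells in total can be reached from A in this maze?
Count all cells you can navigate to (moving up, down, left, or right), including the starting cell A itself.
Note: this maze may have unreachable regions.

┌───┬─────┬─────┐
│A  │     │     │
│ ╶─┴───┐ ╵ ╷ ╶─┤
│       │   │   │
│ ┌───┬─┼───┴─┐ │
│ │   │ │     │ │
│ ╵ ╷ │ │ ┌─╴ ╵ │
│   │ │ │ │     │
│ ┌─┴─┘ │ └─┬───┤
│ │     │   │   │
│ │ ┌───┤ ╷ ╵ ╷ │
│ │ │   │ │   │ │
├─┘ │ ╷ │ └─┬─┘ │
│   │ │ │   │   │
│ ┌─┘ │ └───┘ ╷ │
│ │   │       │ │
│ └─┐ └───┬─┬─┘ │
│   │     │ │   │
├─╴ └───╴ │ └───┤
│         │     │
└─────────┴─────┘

Using BFS/flood-fill to find all reachable cells from A:
Maze size: 10 × 8 = 80 total cells
66 cell(s) are walled off and cannot be reached from A.
Reachable cells: 14

Reachable region (· marks reachable cells):

┌───┬─────┬─────┐
│A ·│     │     │
│ ╶─┴───┐ ╵ ╷ ╶─┤
│· · · ·│   │   │
│ ┌───┬─┼───┴─┐ │
│·│· ·│ │     │ │
│ ╵ ╷ │ │ ┌─╴ ╵ │
│· ·│·│ │ │     │
│ ┌─┴─┘ │ └─┬───┤
│·│     │   │   │
│ │ ┌───┤ ╷ ╵ ╷ │
│·│ │   │ │   │ │
├─┘ │ ╷ │ └─┬─┘ │
│   │ │ │   │   │
│ ┌─┘ │ └───┘ ╷ │
│ │   │       │ │
│ └─┐ └───┬─┬─┘ │
│   │     │ │   │
├─╴ └───╴ │ └───┤
│         │     │
└─────────┴─────┘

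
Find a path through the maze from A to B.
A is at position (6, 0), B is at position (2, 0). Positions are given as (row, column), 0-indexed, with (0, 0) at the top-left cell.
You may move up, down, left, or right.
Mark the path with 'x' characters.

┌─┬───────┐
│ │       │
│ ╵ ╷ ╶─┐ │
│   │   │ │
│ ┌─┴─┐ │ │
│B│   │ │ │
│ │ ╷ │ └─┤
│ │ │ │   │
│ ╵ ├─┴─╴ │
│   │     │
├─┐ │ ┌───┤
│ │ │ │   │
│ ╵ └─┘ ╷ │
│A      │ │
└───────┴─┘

Finding the shortest path from (6, 0) to (2, 0):
Path length: 6 steps
Directions: right → up → up → left → up → up

Solution:

┌─┬───────┐
│ │       │
│ ╵ ╷ ╶─┐ │
│   │   │ │
│ ┌─┴─┐ │ │
│B│   │ │ │
│ │ ╷ │ └─┤
│x│ │ │   │
│ ╵ ├─┴─╴ │
│x x│     │
├─┐ │ ┌───┤
│ │x│ │   │
│ ╵ └─┘ ╷ │
│A x    │ │
└───────┴─┘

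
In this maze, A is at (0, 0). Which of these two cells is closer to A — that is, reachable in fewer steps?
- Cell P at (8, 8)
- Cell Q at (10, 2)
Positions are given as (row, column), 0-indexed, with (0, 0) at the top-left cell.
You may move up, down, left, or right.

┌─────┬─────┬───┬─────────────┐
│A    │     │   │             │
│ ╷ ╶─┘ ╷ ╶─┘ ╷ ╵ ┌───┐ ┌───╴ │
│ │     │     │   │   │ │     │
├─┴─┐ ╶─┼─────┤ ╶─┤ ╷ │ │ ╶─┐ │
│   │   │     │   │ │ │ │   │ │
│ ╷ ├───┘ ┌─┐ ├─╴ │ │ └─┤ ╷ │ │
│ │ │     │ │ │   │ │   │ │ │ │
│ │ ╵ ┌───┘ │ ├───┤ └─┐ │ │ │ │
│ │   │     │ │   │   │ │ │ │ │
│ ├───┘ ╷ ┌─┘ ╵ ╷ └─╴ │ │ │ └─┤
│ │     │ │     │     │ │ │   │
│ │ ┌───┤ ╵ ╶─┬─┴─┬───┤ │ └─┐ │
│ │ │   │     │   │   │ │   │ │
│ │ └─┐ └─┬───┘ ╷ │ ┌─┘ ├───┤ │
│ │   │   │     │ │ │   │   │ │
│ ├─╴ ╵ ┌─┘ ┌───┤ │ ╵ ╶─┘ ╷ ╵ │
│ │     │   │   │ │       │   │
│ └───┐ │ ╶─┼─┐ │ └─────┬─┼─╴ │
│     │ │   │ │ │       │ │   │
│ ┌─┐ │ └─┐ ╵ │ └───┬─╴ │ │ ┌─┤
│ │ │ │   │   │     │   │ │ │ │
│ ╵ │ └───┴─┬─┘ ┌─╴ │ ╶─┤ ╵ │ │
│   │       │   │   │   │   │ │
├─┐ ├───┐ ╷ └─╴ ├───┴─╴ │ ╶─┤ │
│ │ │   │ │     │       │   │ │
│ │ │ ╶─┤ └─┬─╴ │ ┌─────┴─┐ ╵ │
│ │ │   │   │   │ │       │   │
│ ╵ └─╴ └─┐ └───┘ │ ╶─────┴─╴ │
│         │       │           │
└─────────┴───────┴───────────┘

Shortest path A → P at (8, 8): 106 steps
Shortest path A → Q at (10, 2): 82 steps

Q is closer (82 steps vs 106 steps).

Path to P:

┌─────┬─────┬───┬─────────────┐
│A ↓  │↱ ↓  │↱ ↓│↱ → → → → → ↓│
│ ╷ ╶─┘ ╷ ╶─┘ ╷ ╵ ┌───┐ ┌───╴ │
│ │↳ → ↑│↳ → ↑│↳ ↑│↓ ↰│ │↓ ← ↲│
├─┴─┐ ╶─┼─────┤ ╶─┤ ╷ │ │ ╶─┐ │
│↓ ↰│   │↓ ← ↰│   │↓│↑│ │↳ ↓│ │
│ ╷ ├───┘ ┌─┐ ├─╴ │ │ └─┤ ╷ │ │
│↓│↑│↓ ← ↲│ │↑│   │↓│↑ ↰│ │↓│ │
│ │ ╵ ┌───┘ │ ├───┤ └─┐ │ │ │ │
│↓│↑ ↲│     │↑│↓ ↰│↳ ↓│↑│ │↓│ │
│ ├───┘ ╷ ┌─┘ ╵ ╷ └─╴ │ │ │ └─┤
│↓│     │ │  ↑ ↲│↑ ← ↲│↑│ │↳ ↓│
│ │ ┌───┤ ╵ ╶─┬─┴─┬───┤ │ └─┐ │
│↓│ │   │     │   │   │↑│   │↓│
│ │ └─┐ └─┬───┘ ╷ │ ┌─┘ ├───┤ │
│↓│   │   │     │ │ │↱ ↑│↓ ↰│↓│
│ ├─╴ ╵ ┌─┘ ┌───┤ │ ╵ ╶─┘ ╷ ╵ │
│↓│     │   │   │P│  ↑ ← ↲│↑ ↲│
│ └───┐ │ ╶─┼─┐ │ └─────┬─┼─╴ │
│↳ → ↓│ │   │ │ │↑ ← ← ↰│ │   │
│ ┌─┐ │ └─┐ ╵ │ └───┬─╴ │ │ ┌─┤
│ │ │↓│   │   │     │↱ ↑│ │ │ │
│ ╵ │ └───┴─┬─┘ ┌─╴ │ ╶─┤ ╵ │ │
│   │↳ → ↓  │   │   │↑ ↰│   │ │
├─┐ ├───┐ ╷ └─╴ ├───┴─╴ │ ╶─┤ │
│ │ │   │↓│     │↱ → → ↑│   │ │
│ │ │ ╶─┤ └─┬─╴ │ ┌─────┴─┐ ╵ │
│ │ │   │↳ ↓│   │↑│       │   │
│ ╵ └─╴ └─┐ └───┘ │ ╶─────┴─╴ │
│         │↳ → → ↑│           │
└─────────┴───────┴───────────┘

Path to Q:

┌─────┬─────┬───┬─────────────┐
│A ↓  │↱ ↓  │↱ ↓│↱ → → → → → ↓│
│ ╷ ╶─┘ ╷ ╶─┘ ╷ ╵ ┌───┐ ┌───╴ │
│ │↳ → ↑│↳ → ↑│↳ ↑│↓ ↰│ │↓ ← ↲│
├─┴─┐ ╶─┼─────┤ ╶─┤ ╷ │ │ ╶─┐ │
│↓ ↰│   │↓ ← ↰│   │↓│↑│ │↳ ↓│ │
│ ╷ ├───┘ ┌─┐ ├─╴ │ │ └─┤ ╷ │ │
│↓│↑│↓ ← ↲│ │↑│   │↓│↑ ↰│ │↓│ │
│ │ ╵ ┌───┘ │ ├───┤ └─┐ │ │ │ │
│↓│↑ ↲│     │↑│↓ ↰│↳ ↓│↑│ │↓│ │
│ ├───┘ ╷ ┌─┘ ╵ ╷ └─╴ │ │ │ └─┤
│↓│     │ │  ↑ ↲│↑ ← ↲│↑│ │↳ ↓│
│ │ ┌───┤ ╵ ╶─┬─┴─┬───┤ │ └─┐ │
│↓│ │   │     │   │   │↑│   │↓│
│ │ └─┐ └─┬───┘ ╷ │ ┌─┘ ├───┤ │
│↓│   │   │     │ │ │↱ ↑│↓ ↰│↓│
│ ├─╴ ╵ ┌─┘ ┌───┤ │ ╵ ╶─┘ ╷ ╵ │
│↓│     │   │   │ │  ↑ ← ↲│↑ ↲│
│ └───┐ │ ╶─┼─┐ │ └─────┬─┼─╴ │
│↳ → ↓│ │   │ │ │       │ │   │
│ ┌─┐ │ └─┐ ╵ │ └───┬─╴ │ │ ┌─┤
│ │ │Q│   │   │     │   │ │ │ │
│ ╵ │ └───┴─┬─┘ ┌─╴ │ ╶─┤ ╵ │ │
│   │       │   │   │   │   │ │
├─┐ ├───┐ ╷ └─╴ ├───┴─╴ │ ╶─┤ │
│ │ │   │ │     │       │   │ │
│ │ │ ╶─┤ └─┬─╴ │ ┌─────┴─┐ ╵ │
│ │ │   │   │   │ │       │   │
│ ╵ └─╴ └─┐ └───┘ │ ╶─────┴─╴ │
│         │       │           │
└─────────┴───────┴───────────┘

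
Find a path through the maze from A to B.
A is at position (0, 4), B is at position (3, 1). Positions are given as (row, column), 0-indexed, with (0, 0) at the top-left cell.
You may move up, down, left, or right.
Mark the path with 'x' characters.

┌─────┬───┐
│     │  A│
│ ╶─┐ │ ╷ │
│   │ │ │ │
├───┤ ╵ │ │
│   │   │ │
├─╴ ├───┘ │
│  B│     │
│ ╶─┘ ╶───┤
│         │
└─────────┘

Finding the shortest path from (0, 4) to (3, 1):
Path length: 10 steps
Directions: down → down → down → left → left → down → left → left → up → right

Solution:

┌─────┬───┐
│     │  A│
│ ╶─┐ │ ╷ │
│   │ │ │x│
├───┤ ╵ │ │
│   │   │x│
├─╴ ├───┘ │
│x B│x x x│
│ ╶─┘ ╶───┤
│x x x    │
└─────────┘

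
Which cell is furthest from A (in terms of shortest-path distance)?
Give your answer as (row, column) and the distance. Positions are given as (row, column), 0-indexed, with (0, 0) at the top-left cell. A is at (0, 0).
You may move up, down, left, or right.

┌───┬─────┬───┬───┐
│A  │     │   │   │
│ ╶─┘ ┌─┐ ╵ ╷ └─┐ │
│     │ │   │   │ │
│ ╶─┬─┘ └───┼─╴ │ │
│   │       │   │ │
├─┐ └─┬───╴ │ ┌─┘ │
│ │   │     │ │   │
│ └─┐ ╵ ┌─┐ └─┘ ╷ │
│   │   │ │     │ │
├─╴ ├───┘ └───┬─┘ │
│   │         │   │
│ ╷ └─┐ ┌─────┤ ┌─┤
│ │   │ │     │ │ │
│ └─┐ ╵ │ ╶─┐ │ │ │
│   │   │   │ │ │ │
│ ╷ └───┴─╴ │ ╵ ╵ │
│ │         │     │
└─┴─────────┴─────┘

Computing BFS distances from A to all cells:
Furthest cell: (5, 6)
Distance: 47 steps

Path from A to the furthest cell:

┌───┬─────┬───┬───┐
│A  │     │   │   │
│ ╶─┘ ┌─┐ ╵ ╷ └─┐ │
│↓    │ │   │   │ │
│ ╶─┬─┘ └───┼─╴ │ │
│↳ ↓│       │   │ │
├─┐ └─┬───╴ │ ┌─┘ │
│ │↳ ↓│↱ → ↓│ │↱ ↓│
│ └─┐ ╵ ┌─┐ └─┘ ╷ │
│   │↳ ↑│ │↳ → ↑│↓│
├─╴ ├───┘ └───┬─┘ │
│↱ ↓│  ↱ → → B│↓ ↲│
│ ╷ └─┐ ┌─────┤ ┌─┤
│↑│↳ ↓│↑│↓ ← ↰│↓│ │
│ └─┐ ╵ │ ╶─┐ │ │ │
│↑ ↰│↳ ↑│↳ ↓│↑│↓│ │
│ ╷ └───┴─╴ │ ╵ ╵ │
│ │↑ ← ← ← ↲│↑ ↲  │
└─┴─────────┴─────┘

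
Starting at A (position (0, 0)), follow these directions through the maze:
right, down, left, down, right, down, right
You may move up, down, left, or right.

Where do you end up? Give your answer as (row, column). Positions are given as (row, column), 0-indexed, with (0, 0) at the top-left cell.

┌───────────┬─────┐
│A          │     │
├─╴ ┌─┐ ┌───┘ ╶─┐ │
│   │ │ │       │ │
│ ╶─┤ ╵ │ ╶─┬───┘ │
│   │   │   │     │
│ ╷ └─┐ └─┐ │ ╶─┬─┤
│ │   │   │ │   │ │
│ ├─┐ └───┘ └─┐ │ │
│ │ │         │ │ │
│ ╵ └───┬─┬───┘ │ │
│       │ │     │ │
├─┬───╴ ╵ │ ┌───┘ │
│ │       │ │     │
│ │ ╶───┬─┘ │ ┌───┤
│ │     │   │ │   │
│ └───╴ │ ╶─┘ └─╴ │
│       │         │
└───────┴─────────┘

Following directions step by step:
Start: (0, 0)
  right: (0, 0) → (0, 1)
  down: (0, 1) → (1, 1)
  left: (1, 1) → (1, 0)
  down: (1, 0) → (2, 0)
  right: (2, 0) → (2, 1)
  down: (2, 1) → (3, 1)
  right: (3, 1) → (3, 2)
Final position: (3, 2)

Path taken:

┌───────────┬─────┐
│A ↓        │     │
├─╴ ┌─┐ ┌───┘ ╶─┐ │
│↓ ↲│ │ │       │ │
│ ╶─┤ ╵ │ ╶─┬───┘ │
│↳ ↓│   │   │     │
│ ╷ └─┐ └─┐ │ ╶─┬─┤
│ │↳ B│   │ │   │ │
│ ├─┐ └───┘ └─┐ │ │
│ │ │         │ │ │
│ ╵ └───┬─┬───┘ │ │
│       │ │     │ │
├─┬───╴ ╵ │ ┌───┘ │
│ │       │ │     │
│ │ ╶───┬─┘ │ ┌───┤
│ │     │   │ │   │
│ └───╴ │ ╶─┘ └─╴ │
│       │         │
└───────┴─────────┘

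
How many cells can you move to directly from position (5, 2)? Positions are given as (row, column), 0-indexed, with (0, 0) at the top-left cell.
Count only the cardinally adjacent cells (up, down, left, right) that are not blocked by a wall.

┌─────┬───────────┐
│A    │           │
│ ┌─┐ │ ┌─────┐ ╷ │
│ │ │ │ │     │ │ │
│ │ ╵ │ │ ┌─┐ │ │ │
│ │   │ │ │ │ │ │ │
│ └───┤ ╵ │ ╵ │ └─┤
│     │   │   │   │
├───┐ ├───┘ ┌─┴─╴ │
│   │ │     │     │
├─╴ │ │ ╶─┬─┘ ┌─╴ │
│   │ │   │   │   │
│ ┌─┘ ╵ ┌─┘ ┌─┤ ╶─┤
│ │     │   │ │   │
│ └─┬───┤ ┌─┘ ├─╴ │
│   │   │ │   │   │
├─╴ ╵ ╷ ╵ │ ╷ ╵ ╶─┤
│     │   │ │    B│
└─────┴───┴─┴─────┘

Checking passable neighbors of (5, 2):
Neighbors: (4, 2), (6, 2)
Count: 2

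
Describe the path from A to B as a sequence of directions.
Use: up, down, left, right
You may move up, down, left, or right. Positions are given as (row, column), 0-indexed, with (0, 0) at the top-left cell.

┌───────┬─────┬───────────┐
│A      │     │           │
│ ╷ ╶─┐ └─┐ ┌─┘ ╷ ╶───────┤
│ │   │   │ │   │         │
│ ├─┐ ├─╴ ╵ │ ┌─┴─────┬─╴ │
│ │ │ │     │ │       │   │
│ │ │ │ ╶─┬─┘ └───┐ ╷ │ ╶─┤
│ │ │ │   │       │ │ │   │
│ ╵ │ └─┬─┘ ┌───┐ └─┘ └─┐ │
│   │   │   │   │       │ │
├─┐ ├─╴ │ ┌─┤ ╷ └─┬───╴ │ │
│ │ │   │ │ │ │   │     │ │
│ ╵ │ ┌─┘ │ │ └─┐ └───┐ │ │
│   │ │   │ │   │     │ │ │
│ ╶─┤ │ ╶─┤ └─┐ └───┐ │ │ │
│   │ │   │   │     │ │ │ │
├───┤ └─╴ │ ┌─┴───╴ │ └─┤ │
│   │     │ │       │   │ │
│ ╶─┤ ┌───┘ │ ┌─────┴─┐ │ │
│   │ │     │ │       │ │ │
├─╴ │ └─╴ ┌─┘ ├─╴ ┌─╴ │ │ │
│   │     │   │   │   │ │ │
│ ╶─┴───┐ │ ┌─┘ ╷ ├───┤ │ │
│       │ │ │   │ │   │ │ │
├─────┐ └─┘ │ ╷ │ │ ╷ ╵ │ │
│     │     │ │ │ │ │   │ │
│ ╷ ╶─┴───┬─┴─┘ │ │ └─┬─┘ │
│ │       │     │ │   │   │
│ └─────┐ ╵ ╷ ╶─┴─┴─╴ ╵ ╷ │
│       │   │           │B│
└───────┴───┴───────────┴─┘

Finding the path and converting it to directions:
Path through cells: (0,0) → (0,1) → (1,1) → (1,2) → (2,2) → (3,2) → (4,2) → (4,3) → (5,3) → (5,2) → (6,2) → (7,2) → (8,2) → (8,3) → (8,4) → (7,4) → (7,3) → (6,3) → (6,4) → (5,4) → (4,4) → (4,5) → (3,5) → (3,6) → (2,6) → (1,6) → (1,7) → (0,7) → (0,8) → (1,8) → (1,9) → (1,10) → (1,11) → (1,12) → (2,12) → (2,11) → (3,11) → (3,12) → (4,12) → (5,12) → (6,12) → (7,12) → (8,12) → (9,12) → (10,12) → (11,12) → (12,12) → (13,12) → (14,12)
Directions: right, down, right, down, down, down, right, down, left, down, down, down, right, right, up, left, up, right, up, up, right, up, right, up, up, right, up, right, down, right, right, right, right, down, left, down, right, down, down, down, down, down, down, down, down, down, down, down

Solution:

┌───────┬─────┬───────────┐
│A ↓    │     │↱ ↓        │
│ ╷ ╶─┐ └─┐ ┌─┘ ╷ ╶───────┤
│ │↳ ↓│   │ │↱ ↑│↳ → → → ↓│
│ ├─┐ ├─╴ ╵ │ ┌─┴─────┬─╴ │
│ │ │↓│     │↑│       │↓ ↲│
│ │ │ │ ╶─┬─┘ └───┐ ╷ │ ╶─┤
│ │ │↓│   │↱ ↑    │ │ │↳ ↓│
│ ╵ │ └─┬─┘ ┌───┐ └─┘ └─┐ │
│   │↳ ↓│↱ ↑│   │       │↓│
├─┐ ├─╴ │ ┌─┤ ╷ └─┬───╴ │ │
│ │ │↓ ↲│↑│ │ │   │     │↓│
│ ╵ │ ┌─┘ │ │ └─┐ └───┐ │ │
│   │↓│↱ ↑│ │   │     │ │↓│
│ ╶─┤ │ ╶─┤ └─┐ └───┐ │ │ │
│   │↓│↑ ↰│   │     │ │ │↓│
├───┤ └─╴ │ ┌─┴───╴ │ └─┤ │
│   │↳ → ↑│ │       │   │↓│
│ ╶─┤ ┌───┘ │ ┌─────┴─┐ │ │
│   │ │     │ │       │ │↓│
├─╴ │ └─╴ ┌─┘ ├─╴ ┌─╴ │ │ │
│   │     │   │   │   │ │↓│
│ ╶─┴───┐ │ ┌─┘ ╷ ├───┤ │ │
│       │ │ │   │ │   │ │↓│
├─────┐ └─┘ │ ╷ │ │ ╷ ╵ │ │
│     │     │ │ │ │ │   │↓│
│ ╷ ╶─┴───┬─┴─┘ │ │ └─┬─┘ │
│ │       │     │ │   │  ↓│
│ └─────┐ ╵ ╷ ╶─┴─┴─╴ ╵ ╷ │
│       │   │           │B│
└───────┴───┴───────────┴─┘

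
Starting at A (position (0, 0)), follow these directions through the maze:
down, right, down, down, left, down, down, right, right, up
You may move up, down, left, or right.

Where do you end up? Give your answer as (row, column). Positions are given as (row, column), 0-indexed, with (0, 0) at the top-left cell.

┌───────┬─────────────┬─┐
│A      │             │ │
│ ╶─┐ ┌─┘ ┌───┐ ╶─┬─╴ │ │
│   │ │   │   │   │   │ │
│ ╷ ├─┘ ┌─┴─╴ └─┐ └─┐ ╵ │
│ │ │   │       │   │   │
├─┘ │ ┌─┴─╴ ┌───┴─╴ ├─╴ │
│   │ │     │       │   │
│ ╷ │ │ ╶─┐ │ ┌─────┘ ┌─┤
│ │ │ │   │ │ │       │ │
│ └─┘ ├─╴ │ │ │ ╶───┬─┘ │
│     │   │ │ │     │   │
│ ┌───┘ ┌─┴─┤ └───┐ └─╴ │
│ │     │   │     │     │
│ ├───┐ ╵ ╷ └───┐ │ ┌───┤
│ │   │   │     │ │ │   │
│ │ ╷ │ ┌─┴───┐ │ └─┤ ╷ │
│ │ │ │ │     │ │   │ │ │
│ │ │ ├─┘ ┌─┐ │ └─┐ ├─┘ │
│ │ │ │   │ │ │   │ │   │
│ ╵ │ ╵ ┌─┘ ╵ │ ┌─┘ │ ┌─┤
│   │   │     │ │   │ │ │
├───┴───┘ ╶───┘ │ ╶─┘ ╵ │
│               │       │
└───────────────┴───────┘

Following directions step by step:
Start: (0, 0)
  down: (0, 0) → (1, 0)
  right: (1, 0) → (1, 1)
  down: (1, 1) → (2, 1)
  down: (2, 1) → (3, 1)
  left: (3, 1) → (3, 0)
  down: (3, 0) → (4, 0)
  down: (4, 0) → (5, 0)
  right: (5, 0) → (5, 1)
  right: (5, 1) → (5, 2)
  up: (5, 2) → (4, 2)
Final position: (4, 2)

Path taken:

┌───────┬─────────────┬─┐
│A      │             │ │
│ ╶─┐ ┌─┘ ┌───┐ ╶─┬─╴ │ │
│↳ ↓│ │   │   │   │   │ │
│ ╷ ├─┘ ┌─┴─╴ └─┐ └─┐ ╵ │
│ │↓│   │       │   │   │
├─┘ │ ┌─┴─╴ ┌───┴─╴ ├─╴ │
│↓ ↲│ │     │       │   │
│ ╷ │ │ ╶─┐ │ ┌─────┘ ┌─┤
│↓│ │B│   │ │ │       │ │
│ └─┘ ├─╴ │ │ │ ╶───┬─┘ │
│↳ → ↑│   │ │ │     │   │
│ ┌───┘ ┌─┴─┤ └───┐ └─╴ │
│ │     │   │     │     │
│ ├───┐ ╵ ╷ └───┐ │ ┌───┤
│ │   │   │     │ │ │   │
│ │ ╷ │ ┌─┴───┐ │ └─┤ ╷ │
│ │ │ │ │     │ │   │ │ │
│ │ │ ├─┘ ┌─┐ │ └─┐ ├─┘ │
│ │ │ │   │ │ │   │ │   │
│ ╵ │ ╵ ┌─┘ ╵ │ ┌─┘ │ ┌─┤
│   │   │     │ │   │ │ │
├───┴───┘ ╶───┘ │ ╶─┘ ╵ │
│               │       │
└───────────────┴───────┘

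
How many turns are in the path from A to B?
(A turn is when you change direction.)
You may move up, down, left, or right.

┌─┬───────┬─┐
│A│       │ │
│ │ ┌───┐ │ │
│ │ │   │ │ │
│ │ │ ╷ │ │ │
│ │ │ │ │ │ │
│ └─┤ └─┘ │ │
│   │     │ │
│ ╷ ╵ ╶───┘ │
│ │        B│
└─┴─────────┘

Directions: down, down, down, right, down, right, right, right, right
Number of turns: 3

Solution:

┌─┬───────┬─┐
│A│       │ │
│ │ ┌───┐ │ │
│↓│ │   │ │ │
│ │ │ ╷ │ │ │
│↓│ │ │ │ │ │
│ └─┤ └─┘ │ │
│↳ ↓│     │ │
│ ╷ ╵ ╶───┘ │
│ │↳ → → → B│
└─┴─────────┘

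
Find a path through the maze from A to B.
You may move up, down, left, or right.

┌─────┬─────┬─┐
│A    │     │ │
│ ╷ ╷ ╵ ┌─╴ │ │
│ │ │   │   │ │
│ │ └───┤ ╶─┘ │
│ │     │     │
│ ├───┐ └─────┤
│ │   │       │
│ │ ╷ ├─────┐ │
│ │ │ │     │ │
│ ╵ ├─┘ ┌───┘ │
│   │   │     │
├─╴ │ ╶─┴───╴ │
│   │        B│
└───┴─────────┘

Finding the shortest path through the maze:
Path length: 12 steps
Directions: right → down → down → right → right → down → right → right → right → down → down → down

Solution:

┌─────┬─────┬─┐
│A ↓  │     │ │
│ ╷ ╷ ╵ ┌─╴ │ │
│ │↓│   │   │ │
│ │ └───┤ ╶─┘ │
│ │↳ → ↓│     │
│ ├───┐ └─────┤
│ │   │↳ → → ↓│
│ │ ╷ ├─────┐ │
│ │ │ │     │↓│
│ ╵ ├─┘ ┌───┘ │
│   │   │    ↓│
├─╴ │ ╶─┴───╴ │
│   │        B│
└───┴─────────┘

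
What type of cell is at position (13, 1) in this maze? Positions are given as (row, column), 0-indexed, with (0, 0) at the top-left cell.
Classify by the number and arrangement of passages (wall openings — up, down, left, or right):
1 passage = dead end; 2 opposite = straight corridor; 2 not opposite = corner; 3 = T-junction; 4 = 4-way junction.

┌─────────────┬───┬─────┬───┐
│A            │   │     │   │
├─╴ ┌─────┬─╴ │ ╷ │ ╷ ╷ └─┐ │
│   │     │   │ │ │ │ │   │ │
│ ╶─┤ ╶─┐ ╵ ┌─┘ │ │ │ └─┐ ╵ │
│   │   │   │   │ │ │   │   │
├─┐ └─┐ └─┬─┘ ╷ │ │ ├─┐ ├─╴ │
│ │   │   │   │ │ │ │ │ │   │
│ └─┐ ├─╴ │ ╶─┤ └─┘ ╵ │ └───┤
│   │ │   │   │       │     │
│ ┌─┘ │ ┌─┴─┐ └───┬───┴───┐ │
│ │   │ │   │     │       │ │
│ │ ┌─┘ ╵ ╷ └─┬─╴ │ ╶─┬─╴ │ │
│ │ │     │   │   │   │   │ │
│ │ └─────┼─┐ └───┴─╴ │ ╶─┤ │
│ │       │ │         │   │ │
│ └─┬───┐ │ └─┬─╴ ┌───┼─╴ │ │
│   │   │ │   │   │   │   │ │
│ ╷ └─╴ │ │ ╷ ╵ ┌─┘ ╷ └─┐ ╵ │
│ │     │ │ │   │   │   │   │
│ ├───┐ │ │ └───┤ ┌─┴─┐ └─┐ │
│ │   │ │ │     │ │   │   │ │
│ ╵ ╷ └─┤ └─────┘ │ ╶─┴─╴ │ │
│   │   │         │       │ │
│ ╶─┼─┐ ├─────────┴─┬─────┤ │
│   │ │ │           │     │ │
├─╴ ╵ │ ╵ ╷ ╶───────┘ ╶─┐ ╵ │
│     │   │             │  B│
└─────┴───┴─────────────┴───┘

Checking cell at (13, 1):
Number of passages: 3
Cell type: T-junction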